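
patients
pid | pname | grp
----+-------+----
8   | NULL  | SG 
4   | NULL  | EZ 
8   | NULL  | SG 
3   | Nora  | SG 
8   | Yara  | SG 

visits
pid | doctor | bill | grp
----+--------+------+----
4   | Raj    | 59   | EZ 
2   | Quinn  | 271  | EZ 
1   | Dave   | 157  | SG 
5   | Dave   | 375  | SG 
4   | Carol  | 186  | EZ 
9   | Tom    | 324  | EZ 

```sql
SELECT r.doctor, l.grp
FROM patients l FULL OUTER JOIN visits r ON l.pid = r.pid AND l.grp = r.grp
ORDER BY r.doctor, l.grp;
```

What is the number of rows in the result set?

FULL OUTER JOIN keeps every row from both sides; unmatched rows get NULL for the other side's columns.
Matching on l.pid = r.pid AND l.grp = r.grp.
- l[0] pid=8, grp=SG → no match; kept with NULLs on the r side.
- l[1] pid=4, grp=EZ → 2 match(es) in r → 2 row(s).
- l[2] pid=8, grp=SG → no match; kept with NULLs on the r side.
- l[3] pid=3, grp=SG → no match; kept with NULLs on the r side.
- l[4] pid=8, grp=SG → no match; kept with NULLs on the r side.
- plus 4 unmatched r row(s), each kept with NULL l columns.
Total: 2 matched + 8 padded = 10 rows.

10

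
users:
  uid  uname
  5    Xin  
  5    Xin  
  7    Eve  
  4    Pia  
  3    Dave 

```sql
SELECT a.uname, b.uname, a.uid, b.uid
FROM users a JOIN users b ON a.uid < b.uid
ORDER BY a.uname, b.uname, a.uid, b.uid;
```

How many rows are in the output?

INNER JOIN keeps only pairs where the ON condition holds.
Matching on a.uid < b.uid.
- a row (uid=5): matches 1 b row(s) → 1 output row(s).
- a row (uid=5): matches 1 b row(s) → 1 output row(s).
- a row (uid=7): no match → dropped.
- a row (uid=4): matches 3 b row(s) → 3 output row(s).
- a row (uid=3): matches 4 b row(s) → 4 output row(s).
Total: 9 rows.

9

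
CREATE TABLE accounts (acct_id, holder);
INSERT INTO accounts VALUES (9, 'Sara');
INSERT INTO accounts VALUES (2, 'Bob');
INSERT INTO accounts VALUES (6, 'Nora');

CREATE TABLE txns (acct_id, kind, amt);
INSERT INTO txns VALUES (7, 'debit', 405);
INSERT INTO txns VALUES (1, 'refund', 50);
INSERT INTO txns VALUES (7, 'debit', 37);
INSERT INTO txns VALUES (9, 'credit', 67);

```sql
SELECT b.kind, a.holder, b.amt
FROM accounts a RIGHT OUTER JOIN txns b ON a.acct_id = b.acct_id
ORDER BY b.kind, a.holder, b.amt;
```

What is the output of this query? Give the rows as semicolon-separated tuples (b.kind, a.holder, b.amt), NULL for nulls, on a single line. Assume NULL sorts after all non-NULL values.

RIGHT JOIN keeps every row from `txns`; unmatched rows get NULL for `accounts`'s columns.
Matching on a.acct_id = b.acct_id.
Matched pairs: 1; unmatched b rows kept: 3.

(credit, Sara, 67); (debit, NULL, 37); (debit, NULL, 405); (refund, NULL, 50)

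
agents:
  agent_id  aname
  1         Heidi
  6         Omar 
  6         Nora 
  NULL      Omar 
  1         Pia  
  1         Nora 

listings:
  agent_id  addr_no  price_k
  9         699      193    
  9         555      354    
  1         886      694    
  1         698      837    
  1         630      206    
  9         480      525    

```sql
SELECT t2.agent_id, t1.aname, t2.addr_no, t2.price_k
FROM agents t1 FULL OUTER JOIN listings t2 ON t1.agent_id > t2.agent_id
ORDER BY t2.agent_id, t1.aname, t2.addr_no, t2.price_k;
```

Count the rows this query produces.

FULL OUTER JOIN keeps every row from both sides; unmatched rows get NULL for the other side's columns.
Matching on t1.agent_id > t2.agent_id. A NULL in a compared column never satisfies the condition.
- t1[0] agent_id=1 → no match; kept with NULLs on the t2 side.
- t1[1] agent_id=6 → 3 match(es) in t2 → 3 row(s).
- t1[2] agent_id=6 → 3 match(es) in t2 → 3 row(s).
- t1[3] agent_id=NULL → no match; kept with NULLs on the t2 side.
- t1[4] agent_id=1 → no match; kept with NULLs on the t2 side.
- t1[5] agent_id=1 → no match; kept with NULLs on the t2 side.
- 3 row(s) from t2 found no t1 partner → padded with NULL.
Total: 6 matched + 7 padded = 13 rows.

13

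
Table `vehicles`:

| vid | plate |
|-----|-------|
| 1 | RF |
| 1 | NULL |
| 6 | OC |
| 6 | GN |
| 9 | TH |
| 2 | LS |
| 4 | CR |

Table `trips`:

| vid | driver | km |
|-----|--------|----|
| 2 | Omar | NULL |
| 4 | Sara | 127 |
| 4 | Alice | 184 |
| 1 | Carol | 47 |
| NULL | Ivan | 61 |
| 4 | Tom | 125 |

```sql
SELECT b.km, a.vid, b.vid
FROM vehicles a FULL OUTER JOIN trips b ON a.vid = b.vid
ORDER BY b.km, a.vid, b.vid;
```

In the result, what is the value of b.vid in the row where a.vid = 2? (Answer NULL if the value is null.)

2

FULL OUTER JOIN keeps every row from both sides; unmatched rows get NULL for the other side's columns.
Matching on a.vid = b.vid. A NULL in a compared column never satisfies the condition.
- vid=1: 1 matching b row(s), so 1 row(s) emitted.
- vid=1: 1 matching b row(s), so 1 row(s) emitted.
- vid=6: no b row matches, row kept with b columns NULL.
- vid=6: no b row matches, row kept with b columns NULL.
- vid=9: no b row matches, row kept with b columns NULL.
- vid=2: 1 matching b row(s), so 1 row(s) emitted.
- vid=4: 3 matching b row(s), so 3 row(s) emitted.
- plus 1 unmatched b row(s), each kept with NULL a columns.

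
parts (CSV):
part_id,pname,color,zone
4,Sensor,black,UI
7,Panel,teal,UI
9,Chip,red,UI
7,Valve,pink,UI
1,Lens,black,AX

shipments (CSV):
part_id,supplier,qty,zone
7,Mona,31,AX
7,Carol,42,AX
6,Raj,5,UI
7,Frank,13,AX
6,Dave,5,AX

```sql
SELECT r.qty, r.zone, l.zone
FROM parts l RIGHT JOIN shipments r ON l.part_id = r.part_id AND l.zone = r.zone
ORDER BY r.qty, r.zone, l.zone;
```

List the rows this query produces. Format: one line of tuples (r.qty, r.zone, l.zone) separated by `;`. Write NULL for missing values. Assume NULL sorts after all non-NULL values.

RIGHT JOIN keeps every row from `shipments`; unmatched rows get NULL for `parts`'s columns.
Matching on l.part_id = r.part_id AND l.zone = r.zone.
- l row (part_id=4, zone=UI): no match.
- l row (part_id=7, zone=UI): no match.
- l row (part_id=9, zone=UI): no match.
- l row (part_id=7, zone=UI): no match.
- l row (part_id=1, zone=AX): no match.
- 5 r row(s) had no l match → kept, l columns NULL.
After projecting and ordering:
r.qty | r.zone | l.zone
5 | AX | NULL
5 | UI | NULL
13 | AX | NULL
31 | AX | NULL
42 | AX | NULL

(5, AX, NULL); (5, UI, NULL); (13, AX, NULL); (31, AX, NULL); (42, AX, NULL)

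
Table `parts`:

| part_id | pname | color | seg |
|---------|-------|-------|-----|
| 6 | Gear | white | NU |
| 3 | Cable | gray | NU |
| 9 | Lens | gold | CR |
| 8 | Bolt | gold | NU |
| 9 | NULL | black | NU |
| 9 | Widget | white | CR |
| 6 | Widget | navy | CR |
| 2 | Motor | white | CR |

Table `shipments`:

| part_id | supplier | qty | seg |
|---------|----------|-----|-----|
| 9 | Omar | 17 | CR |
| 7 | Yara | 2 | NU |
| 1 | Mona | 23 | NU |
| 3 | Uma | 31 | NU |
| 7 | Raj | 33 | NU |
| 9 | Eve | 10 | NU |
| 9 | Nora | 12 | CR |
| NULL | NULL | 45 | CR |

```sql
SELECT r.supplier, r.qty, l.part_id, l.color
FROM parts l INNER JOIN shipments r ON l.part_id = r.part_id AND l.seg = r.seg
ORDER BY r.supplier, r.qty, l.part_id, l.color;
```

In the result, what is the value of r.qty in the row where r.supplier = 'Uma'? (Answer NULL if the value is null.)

31

INNER JOIN keeps only pairs where the ON condition holds.
Matching on l.part_id = r.part_id AND l.seg = r.seg. A NULL in a compared column never satisfies the condition.
- l row (part_id=6, seg=NU): no match → dropped.
- l row (part_id=3, seg=NU): matches 1 r row(s) → 1 output row(s).
- l row (part_id=9, seg=CR): matches 2 r row(s) → 2 output row(s).
- l row (part_id=8, seg=NU): no match → dropped.
- l row (part_id=9, seg=NU): matches 1 r row(s) → 1 output row(s).
- l row (part_id=9, seg=CR): matches 2 r row(s) → 2 output row(s).
- l row (part_id=6, seg=CR): no match → dropped.
- l row (part_id=2, seg=CR): no match → dropped.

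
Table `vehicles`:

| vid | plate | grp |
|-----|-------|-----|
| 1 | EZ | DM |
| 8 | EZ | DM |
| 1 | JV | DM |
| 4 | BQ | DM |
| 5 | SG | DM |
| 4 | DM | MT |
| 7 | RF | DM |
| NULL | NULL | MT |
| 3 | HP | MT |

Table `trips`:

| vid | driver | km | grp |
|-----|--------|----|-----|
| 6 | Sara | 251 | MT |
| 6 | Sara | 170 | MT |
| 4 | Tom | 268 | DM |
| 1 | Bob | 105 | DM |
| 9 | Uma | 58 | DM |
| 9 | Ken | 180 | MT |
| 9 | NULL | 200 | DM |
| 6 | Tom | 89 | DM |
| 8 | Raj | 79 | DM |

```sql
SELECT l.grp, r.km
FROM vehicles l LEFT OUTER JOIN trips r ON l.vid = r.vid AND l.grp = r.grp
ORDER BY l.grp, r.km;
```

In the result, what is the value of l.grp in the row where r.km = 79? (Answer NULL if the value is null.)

LEFT JOIN keeps every row from `vehicles`; unmatched rows get NULL for `trips`'s columns.
Matching on l.vid = r.vid AND l.grp = r.grp. A NULL in a compared column never satisfies the condition.
Matched pairs: 4; unmatched l rows kept: 5.

DM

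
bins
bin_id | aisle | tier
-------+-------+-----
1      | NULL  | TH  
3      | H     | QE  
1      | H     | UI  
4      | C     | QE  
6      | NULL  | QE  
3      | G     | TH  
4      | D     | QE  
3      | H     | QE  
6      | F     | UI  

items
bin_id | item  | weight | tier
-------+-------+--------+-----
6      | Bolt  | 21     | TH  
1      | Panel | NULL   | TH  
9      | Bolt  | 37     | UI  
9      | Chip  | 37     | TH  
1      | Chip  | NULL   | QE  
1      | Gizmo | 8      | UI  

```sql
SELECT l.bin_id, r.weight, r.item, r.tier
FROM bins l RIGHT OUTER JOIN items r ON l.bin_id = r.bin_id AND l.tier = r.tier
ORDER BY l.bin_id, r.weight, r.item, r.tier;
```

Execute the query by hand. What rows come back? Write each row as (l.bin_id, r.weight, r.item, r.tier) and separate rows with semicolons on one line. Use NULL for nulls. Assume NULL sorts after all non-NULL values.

RIGHT JOIN keeps every row from `items`; unmatched rows get NULL for `bins`'s columns.
Matching on l.bin_id = r.bin_id AND l.tier = r.tier.
- l row (bin_id=1, tier=TH): matches 1 r row(s) → 1 output row(s).
- l row (bin_id=3, tier=QE): no match.
- l row (bin_id=1, tier=UI): matches 1 r row(s) → 1 output row(s).
- l row (bin_id=4, tier=QE): no match.
- l row (bin_id=6, tier=QE): no match.
- l row (bin_id=3, tier=TH): no match.
- l row (bin_id=4, tier=QE): no match.
- l row (bin_id=3, tier=QE): no match.
- l row (bin_id=6, tier=UI): no match.
- 4 row(s) from r found no l partner → padded with NULL.
After projecting and ordering:
l.bin_id | r.weight | r.item | r.tier
1 | 8 | Gizmo | UI
1 | NULL | Panel | TH
NULL | 21 | Bolt | TH
NULL | 37 | Bolt | UI
NULL | 37 | Chip | TH
NULL | NULL | Chip | QE

(1, 8, Gizmo, UI); (1, NULL, Panel, TH); (NULL, 21, Bolt, TH); (NULL, 37, Bolt, UI); (NULL, 37, Chip, TH); (NULL, NULL, Chip, QE)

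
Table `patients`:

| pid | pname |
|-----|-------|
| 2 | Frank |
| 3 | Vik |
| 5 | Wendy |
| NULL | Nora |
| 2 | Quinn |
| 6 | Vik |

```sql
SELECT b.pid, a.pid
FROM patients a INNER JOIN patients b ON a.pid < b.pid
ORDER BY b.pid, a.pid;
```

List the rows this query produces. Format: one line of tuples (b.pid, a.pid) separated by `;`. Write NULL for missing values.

INNER JOIN keeps only pairs where the ON condition holds.
Matching on a.pid < b.pid. A NULL in a compared column never satisfies the condition.
- a[0] pid=2 → 3 match(es) in b → 3 row(s).
- a[1] pid=3 → 2 match(es) in b → 2 row(s).
- a[2] pid=5 → 1 match(es) in b → 1 row(s).
- a[3] pid=NULL → no match; dropped.
- a[4] pid=2 → 3 match(es) in b → 3 row(s).
- a[5] pid=6 → no match; dropped.
After projecting and ordering:
b.pid | a.pid
3 | 2
3 | 2
5 | 2
5 | 2
5 | 3
6 | 2
6 | 2
6 | 3
6 | 5

(3, 2); (3, 2); (5, 2); (5, 2); (5, 3); (6, 2); (6, 2); (6, 3); (6, 5)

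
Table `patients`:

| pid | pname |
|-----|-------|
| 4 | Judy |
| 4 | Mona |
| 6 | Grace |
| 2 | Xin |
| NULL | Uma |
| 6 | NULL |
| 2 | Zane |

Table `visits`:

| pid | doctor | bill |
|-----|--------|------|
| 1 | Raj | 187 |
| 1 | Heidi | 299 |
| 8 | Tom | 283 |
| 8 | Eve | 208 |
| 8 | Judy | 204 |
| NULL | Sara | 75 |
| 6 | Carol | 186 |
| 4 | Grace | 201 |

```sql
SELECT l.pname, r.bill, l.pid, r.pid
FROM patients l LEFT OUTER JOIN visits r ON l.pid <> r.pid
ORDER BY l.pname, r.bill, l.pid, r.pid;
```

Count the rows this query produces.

LEFT JOIN keeps every row from `patients`; unmatched rows get NULL for `visits`'s columns.
Matching on l.pid <> r.pid. A NULL in a compared column never satisfies the condition.
- l row (pid=4): matches 6 r row(s) → 6 output row(s).
- l row (pid=4): matches 6 r row(s) → 6 output row(s).
- l row (pid=6): matches 6 r row(s) → 6 output row(s).
- l row (pid=2): matches 7 r row(s) → 7 output row(s).
- l row (pid=NULL): no match → kept, r columns NULL.
- l row (pid=6): matches 6 r row(s) → 6 output row(s).
- l row (pid=2): matches 7 r row(s) → 7 output row(s).
Total: 38 matched + 1 padded = 39 rows.

39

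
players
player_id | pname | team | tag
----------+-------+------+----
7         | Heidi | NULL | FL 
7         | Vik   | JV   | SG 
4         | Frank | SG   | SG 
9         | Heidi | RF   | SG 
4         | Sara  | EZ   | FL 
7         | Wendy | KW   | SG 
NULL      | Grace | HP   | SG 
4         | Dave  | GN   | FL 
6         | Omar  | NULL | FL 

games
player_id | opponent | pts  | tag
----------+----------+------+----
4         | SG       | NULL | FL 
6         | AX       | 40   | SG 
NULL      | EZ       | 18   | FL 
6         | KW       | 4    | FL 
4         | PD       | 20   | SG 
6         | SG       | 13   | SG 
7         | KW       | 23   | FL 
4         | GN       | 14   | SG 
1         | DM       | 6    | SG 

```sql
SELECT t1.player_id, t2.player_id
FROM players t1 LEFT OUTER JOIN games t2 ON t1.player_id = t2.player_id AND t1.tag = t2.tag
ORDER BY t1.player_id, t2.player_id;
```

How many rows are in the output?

10

LEFT JOIN keeps every row from `players`; unmatched rows get NULL for `games`'s columns.
Matching on t1.player_id = t2.player_id AND t1.tag = t2.tag. A NULL in a compared column never satisfies the condition.
- t1[0] player_id=7, tag=FL → 1 match(es) in t2 → 1 row(s).
- t1[1] player_id=7, tag=SG → no match; kept with NULLs on the t2 side.
- t1[2] player_id=4, tag=SG → 2 match(es) in t2 → 2 row(s).
- t1[3] player_id=9, tag=SG → no match; kept with NULLs on the t2 side.
- t1[4] player_id=4, tag=FL → 1 match(es) in t2 → 1 row(s).
- t1[5] player_id=7, tag=SG → no match; kept with NULLs on the t2 side.
- t1[6] player_id=NULL, tag=SG → no match; kept with NULLs on the t2 side.
- t1[7] player_id=4, tag=FL → 1 match(es) in t2 → 1 row(s).
- t1[8] player_id=6, tag=FL → 1 match(es) in t2 → 1 row(s).
Total: 6 matched + 4 padded = 10 rows.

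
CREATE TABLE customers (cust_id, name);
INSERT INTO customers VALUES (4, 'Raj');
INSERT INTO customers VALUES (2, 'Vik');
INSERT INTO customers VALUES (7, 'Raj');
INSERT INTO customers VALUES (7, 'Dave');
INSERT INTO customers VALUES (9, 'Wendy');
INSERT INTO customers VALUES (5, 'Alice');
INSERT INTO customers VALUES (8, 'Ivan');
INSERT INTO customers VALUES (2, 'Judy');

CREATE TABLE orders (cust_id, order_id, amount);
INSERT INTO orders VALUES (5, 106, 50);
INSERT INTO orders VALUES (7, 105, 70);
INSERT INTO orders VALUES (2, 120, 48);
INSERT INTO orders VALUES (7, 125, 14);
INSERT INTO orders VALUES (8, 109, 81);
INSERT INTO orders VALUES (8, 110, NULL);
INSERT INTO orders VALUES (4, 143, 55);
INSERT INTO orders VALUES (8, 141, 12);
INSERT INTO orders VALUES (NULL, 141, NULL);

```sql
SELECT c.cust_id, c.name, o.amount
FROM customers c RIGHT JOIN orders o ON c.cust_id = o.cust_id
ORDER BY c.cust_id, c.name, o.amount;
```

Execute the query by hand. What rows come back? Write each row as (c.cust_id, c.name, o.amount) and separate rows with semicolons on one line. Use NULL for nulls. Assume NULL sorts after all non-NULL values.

(2, Judy, 48); (2, Vik, 48); (4, Raj, 55); (5, Alice, 50); (7, Dave, 14); (7, Dave, 70); (7, Raj, 14); (7, Raj, 70); (8, Ivan, 12); (8, Ivan, 81); (8, Ivan, NULL); (NULL, NULL, NULL)

RIGHT JOIN keeps every row from `orders`; unmatched rows get NULL for `customers`'s columns.
Matching on c.cust_id = o.cust_id. A NULL in a compared column never satisfies the condition.
- c row (cust_id=4): matches 1 o row(s) → 1 output row(s).
- c row (cust_id=2): matches 1 o row(s) → 1 output row(s).
- c row (cust_id=7): matches 2 o row(s) → 2 output row(s).
- c row (cust_id=7): matches 2 o row(s) → 2 output row(s).
- c row (cust_id=9): no match.
- c row (cust_id=5): matches 1 o row(s) → 1 output row(s).
- c row (cust_id=8): matches 3 o row(s) → 3 output row(s).
- c row (cust_id=2): matches 1 o row(s) → 1 output row(s).
- 1 row(s) from o found no c partner → padded with NULL.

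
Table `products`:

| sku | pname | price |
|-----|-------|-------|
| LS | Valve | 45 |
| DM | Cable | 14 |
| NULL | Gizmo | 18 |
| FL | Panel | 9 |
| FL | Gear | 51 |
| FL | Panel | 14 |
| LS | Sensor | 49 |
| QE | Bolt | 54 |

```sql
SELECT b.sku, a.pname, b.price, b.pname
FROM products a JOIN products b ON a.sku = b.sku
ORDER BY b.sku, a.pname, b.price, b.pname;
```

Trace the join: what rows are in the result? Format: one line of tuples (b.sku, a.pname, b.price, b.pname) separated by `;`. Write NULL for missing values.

INNER JOIN keeps only pairs where the ON condition holds.
Matching on a.sku = b.sku. A NULL in a compared column never satisfies the condition.
- a row (sku=LS): matches 2 b row(s) → 2 output row(s).
- a row (sku=DM): matches 1 b row(s) → 1 output row(s).
- a row (sku=NULL): no match → dropped.
- a row (sku=FL): matches 3 b row(s) → 3 output row(s).
- a row (sku=FL): matches 3 b row(s) → 3 output row(s).
- a row (sku=FL): matches 3 b row(s) → 3 output row(s).
- a row (sku=LS): matches 2 b row(s) → 2 output row(s).
- a row (sku=QE): matches 1 b row(s) → 1 output row(s).

(DM, Cable, 14, Cable); (FL, Gear, 9, Panel); (FL, Gear, 14, Panel); (FL, Gear, 51, Gear); (FL, Panel, 9, Panel); (FL, Panel, 9, Panel); (FL, Panel, 14, Panel); (FL, Panel, 14, Panel); (FL, Panel, 51, Gear); (FL, Panel, 51, Gear); (LS, Sensor, 45, Valve); (LS, Sensor, 49, Sensor); (LS, Valve, 45, Valve); (LS, Valve, 49, Sensor); (QE, Bolt, 54, Bolt)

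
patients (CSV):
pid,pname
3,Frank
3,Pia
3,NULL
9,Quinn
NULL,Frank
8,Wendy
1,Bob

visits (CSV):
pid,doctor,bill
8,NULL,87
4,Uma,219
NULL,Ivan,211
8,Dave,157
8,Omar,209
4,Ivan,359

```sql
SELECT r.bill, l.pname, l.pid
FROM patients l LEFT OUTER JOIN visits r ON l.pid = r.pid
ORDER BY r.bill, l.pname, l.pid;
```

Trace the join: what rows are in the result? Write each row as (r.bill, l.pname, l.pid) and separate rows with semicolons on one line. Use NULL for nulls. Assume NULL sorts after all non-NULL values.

LEFT JOIN keeps every row from `patients`; unmatched rows get NULL for `visits`'s columns.
Matching on l.pid = r.pid. A NULL in a compared column never satisfies the condition.
- l[0] pid=3 → no match; kept with NULLs on the r side.
- l[1] pid=3 → no match; kept with NULLs on the r side.
- l[2] pid=3 → no match; kept with NULLs on the r side.
- l[3] pid=9 → no match; kept with NULLs on the r side.
- l[4] pid=NULL → no match; kept with NULLs on the r side.
- l[5] pid=8 → 3 match(es) in r → 3 row(s).
- l[6] pid=1 → no match; kept with NULLs on the r side.
After projecting and ordering:
r.bill | l.pname | l.pid
87 | Wendy | 8
157 | Wendy | 8
209 | Wendy | 8
NULL | Bob | 1
NULL | Frank | 3
NULL | Frank | NULL
NULL | Pia | 3
NULL | Quinn | 9
NULL | NULL | 3

(87, Wendy, 8); (157, Wendy, 8); (209, Wendy, 8); (NULL, Bob, 1); (NULL, Frank, 3); (NULL, Frank, NULL); (NULL, Pia, 3); (NULL, Quinn, 9); (NULL, NULL, 3)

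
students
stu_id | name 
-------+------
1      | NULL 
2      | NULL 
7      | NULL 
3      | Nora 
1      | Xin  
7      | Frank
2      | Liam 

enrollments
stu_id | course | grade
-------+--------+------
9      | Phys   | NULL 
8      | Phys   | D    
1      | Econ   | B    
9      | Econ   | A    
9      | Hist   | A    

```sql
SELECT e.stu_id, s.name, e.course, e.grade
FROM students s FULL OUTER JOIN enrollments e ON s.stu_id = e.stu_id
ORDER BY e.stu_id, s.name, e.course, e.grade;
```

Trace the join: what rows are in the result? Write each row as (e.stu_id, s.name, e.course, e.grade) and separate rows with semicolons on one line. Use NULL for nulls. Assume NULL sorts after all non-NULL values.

(1, Xin, Econ, B); (1, NULL, Econ, B); (8, NULL, Phys, D); (9, NULL, Econ, A); (9, NULL, Hist, A); (9, NULL, Phys, NULL); (NULL, Frank, NULL, NULL); (NULL, Liam, NULL, NULL); (NULL, Nora, NULL, NULL); (NULL, NULL, NULL, NULL); (NULL, NULL, NULL, NULL)

FULL OUTER JOIN keeps every row from both sides; unmatched rows get NULL for the other side's columns.
Matching on s.stu_id = e.stu_id.
- s[0] stu_id=1 → 1 match(es) in e → 1 row(s).
- s[1] stu_id=2 → no match; kept with NULLs on the e side.
- s[2] stu_id=7 → no match; kept with NULLs on the e side.
- s[3] stu_id=3 → no match; kept with NULLs on the e side.
- s[4] stu_id=1 → 1 match(es) in e → 1 row(s).
- s[5] stu_id=7 → no match; kept with NULLs on the e side.
- s[6] stu_id=2 → no match; kept with NULLs on the e side.
- 4 row(s) from e found no s partner → padded with NULL.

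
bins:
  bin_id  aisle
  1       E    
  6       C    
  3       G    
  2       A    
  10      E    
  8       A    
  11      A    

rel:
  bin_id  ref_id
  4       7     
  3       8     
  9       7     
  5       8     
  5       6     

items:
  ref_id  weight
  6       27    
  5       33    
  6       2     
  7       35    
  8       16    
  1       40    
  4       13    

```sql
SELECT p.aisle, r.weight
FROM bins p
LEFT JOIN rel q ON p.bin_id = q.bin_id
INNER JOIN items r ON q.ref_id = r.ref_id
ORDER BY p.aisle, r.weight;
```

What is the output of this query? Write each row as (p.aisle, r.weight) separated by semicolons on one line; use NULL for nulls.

Evaluate left to right. First `bins p LEFT JOIN rel q` on bin_id: 7 row(s).
Then INNER JOIN `items r` on ref_id: keep only rows whose q.ref_id appears in r.

(G, 16)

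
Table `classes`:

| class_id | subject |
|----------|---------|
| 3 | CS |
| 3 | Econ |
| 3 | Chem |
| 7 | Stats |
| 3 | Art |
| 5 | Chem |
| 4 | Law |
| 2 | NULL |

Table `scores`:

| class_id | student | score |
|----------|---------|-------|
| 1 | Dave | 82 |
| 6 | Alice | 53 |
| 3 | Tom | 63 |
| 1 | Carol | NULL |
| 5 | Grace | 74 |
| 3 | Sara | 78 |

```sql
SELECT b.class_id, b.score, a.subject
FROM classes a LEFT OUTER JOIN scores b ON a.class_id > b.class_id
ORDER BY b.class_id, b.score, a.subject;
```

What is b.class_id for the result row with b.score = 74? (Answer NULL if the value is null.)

5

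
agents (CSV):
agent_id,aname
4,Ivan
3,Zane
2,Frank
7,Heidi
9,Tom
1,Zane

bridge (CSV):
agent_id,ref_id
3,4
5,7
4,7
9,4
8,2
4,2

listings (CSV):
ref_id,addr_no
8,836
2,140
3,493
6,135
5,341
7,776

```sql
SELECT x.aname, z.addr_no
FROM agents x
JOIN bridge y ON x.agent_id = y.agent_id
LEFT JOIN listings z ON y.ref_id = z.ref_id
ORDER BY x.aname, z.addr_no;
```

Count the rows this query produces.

4

Step 1 — x INNER JOIN y on agent_id → 4 row(s).
Then LEFT JOIN `listings z` on ref_id: each of those 4 rows is kept; rows whose y.ref_id has no match in z get NULL for z's columns.
Result: 4 row(s).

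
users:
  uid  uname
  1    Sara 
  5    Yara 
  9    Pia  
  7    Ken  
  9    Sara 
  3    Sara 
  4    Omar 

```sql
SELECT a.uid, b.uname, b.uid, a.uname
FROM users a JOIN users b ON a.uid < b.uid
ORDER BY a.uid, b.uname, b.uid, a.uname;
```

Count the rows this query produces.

20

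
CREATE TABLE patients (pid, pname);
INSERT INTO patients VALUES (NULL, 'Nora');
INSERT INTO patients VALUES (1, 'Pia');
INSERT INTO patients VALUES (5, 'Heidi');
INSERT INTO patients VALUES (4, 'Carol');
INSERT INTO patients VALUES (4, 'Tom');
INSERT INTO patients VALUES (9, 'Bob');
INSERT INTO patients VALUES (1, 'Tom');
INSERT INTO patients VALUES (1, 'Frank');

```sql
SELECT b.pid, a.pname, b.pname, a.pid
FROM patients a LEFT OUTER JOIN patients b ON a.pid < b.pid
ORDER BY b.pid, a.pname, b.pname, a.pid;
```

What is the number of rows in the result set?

19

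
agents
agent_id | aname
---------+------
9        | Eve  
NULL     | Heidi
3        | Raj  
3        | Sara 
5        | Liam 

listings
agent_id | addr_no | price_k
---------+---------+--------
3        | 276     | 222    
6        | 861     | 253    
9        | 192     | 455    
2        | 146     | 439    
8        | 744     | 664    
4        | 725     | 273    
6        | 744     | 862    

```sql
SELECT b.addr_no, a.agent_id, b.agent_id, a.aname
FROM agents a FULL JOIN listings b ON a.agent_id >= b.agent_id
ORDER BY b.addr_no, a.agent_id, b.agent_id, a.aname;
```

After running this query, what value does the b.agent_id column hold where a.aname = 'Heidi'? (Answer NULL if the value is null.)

FULL OUTER JOIN keeps every row from both sides; unmatched rows get NULL for the other side's columns.
Matching on a.agent_id >= b.agent_id. A NULL in a compared column never satisfies the condition.
- a (agent_id=9) pairs with 7 row(s) of b.
- a (agent_id=NULL) has no partner → padded with NULL.
- a (agent_id=3) pairs with 2 row(s) of b.
- a (agent_id=3) pairs with 2 row(s) of b.
- a (agent_id=5) pairs with 3 row(s) of b.

NULL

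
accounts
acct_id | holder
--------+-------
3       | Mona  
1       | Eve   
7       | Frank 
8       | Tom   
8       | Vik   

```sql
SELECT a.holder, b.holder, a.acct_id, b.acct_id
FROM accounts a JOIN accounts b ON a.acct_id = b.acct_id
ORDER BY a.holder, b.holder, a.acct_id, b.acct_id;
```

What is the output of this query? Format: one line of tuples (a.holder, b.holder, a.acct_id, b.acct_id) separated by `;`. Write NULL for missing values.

INNER JOIN keeps only pairs where the ON condition holds.
Matching on a.acct_id = b.acct_id.
- acct_id=3: 1 matching b row(s), so 1 row(s) emitted.
- acct_id=1: 1 matching b row(s), so 1 row(s) emitted.
- acct_id=7: 1 matching b row(s), so 1 row(s) emitted.
- acct_id=8: 2 matching b row(s), so 2 row(s) emitted.
- acct_id=8: 2 matching b row(s), so 2 row(s) emitted.
After projecting and ordering:
a.holder | b.holder | a.acct_id | b.acct_id
Eve | Eve | 1 | 1
Frank | Frank | 7 | 7
Mona | Mona | 3 | 3
Tom | Tom | 8 | 8
Tom | Vik | 8 | 8
Vik | Tom | 8 | 8
Vik | Vik | 8 | 8

(Eve, Eve, 1, 1); (Frank, Frank, 7, 7); (Mona, Mona, 3, 3); (Tom, Tom, 8, 8); (Tom, Vik, 8, 8); (Vik, Tom, 8, 8); (Vik, Vik, 8, 8)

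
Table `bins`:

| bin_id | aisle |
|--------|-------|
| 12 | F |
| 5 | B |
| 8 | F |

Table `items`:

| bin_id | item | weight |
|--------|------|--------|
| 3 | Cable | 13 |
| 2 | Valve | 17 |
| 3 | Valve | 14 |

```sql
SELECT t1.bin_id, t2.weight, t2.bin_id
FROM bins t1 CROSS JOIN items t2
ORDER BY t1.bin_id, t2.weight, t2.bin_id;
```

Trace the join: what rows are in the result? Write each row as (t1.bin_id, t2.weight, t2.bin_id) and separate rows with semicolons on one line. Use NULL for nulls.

(5, 13, 3); (5, 14, 3); (5, 17, 2); (8, 13, 3); (8, 14, 3); (8, 17, 2); (12, 13, 3); (12, 14, 3); (12, 17, 2)

CROSS JOIN pairs every row of `bins` with every row of `items`: 3 × 3 = 9 rows.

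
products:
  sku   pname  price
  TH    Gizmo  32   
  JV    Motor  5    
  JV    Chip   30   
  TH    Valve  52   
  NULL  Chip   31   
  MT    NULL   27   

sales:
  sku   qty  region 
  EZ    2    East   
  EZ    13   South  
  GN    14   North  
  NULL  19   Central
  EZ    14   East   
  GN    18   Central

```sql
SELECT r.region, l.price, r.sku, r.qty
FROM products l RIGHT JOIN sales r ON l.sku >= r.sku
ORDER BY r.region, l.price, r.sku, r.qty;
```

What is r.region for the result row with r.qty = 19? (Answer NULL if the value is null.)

RIGHT JOIN keeps every row from `sales`; unmatched rows get NULL for `products`'s columns.
Matching on l.sku >= r.sku. A NULL in a compared column never satisfies the condition.
- l row (sku=TH): matches 5 r row(s) → 5 output row(s).
- l row (sku=JV): matches 5 r row(s) → 5 output row(s).
- l row (sku=JV): matches 5 r row(s) → 5 output row(s).
- l row (sku=TH): matches 5 r row(s) → 5 output row(s).
- l row (sku=NULL): no match.
- l row (sku=MT): matches 5 r row(s) → 5 output row(s).
- 1 row(s) from r found no l partner → padded with NULL.

Central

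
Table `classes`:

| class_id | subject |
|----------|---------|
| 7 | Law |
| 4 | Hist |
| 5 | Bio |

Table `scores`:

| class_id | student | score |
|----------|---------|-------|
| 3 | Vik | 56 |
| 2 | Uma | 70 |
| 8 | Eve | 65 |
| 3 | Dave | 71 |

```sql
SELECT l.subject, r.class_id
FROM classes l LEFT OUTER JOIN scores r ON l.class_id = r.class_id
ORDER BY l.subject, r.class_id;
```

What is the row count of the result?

3

LEFT JOIN keeps every row from `classes`; unmatched rows get NULL for `scores`'s columns.
Matching on l.class_id = r.class_id.
- l (class_id=7) has no partner → padded with NULL.
- l (class_id=4) has no partner → padded with NULL.
- l (class_id=5) has no partner → padded with NULL.
Total: 0 matched + 3 padded = 3 rows.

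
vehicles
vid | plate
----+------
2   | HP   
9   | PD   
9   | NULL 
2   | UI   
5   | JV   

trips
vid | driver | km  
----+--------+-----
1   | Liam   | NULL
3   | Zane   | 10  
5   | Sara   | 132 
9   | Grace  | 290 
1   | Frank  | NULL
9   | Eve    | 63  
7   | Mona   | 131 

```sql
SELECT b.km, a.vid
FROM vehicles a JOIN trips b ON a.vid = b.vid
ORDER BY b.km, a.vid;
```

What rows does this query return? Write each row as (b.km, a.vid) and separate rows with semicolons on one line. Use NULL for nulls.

(63, 9); (63, 9); (132, 5); (290, 9); (290, 9)

INNER JOIN keeps only pairs where the ON condition holds.
Matching on a.vid = b.vid.
Matched pairs: 5.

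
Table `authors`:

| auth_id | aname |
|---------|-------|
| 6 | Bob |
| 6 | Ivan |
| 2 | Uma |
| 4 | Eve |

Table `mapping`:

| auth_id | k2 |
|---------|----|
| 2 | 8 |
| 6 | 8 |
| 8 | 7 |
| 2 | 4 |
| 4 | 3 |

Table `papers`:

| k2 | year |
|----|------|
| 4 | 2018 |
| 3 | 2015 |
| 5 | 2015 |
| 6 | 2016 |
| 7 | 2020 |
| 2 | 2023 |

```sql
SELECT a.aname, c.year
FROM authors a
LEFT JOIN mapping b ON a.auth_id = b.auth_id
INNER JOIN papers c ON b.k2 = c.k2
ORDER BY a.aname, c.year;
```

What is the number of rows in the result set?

2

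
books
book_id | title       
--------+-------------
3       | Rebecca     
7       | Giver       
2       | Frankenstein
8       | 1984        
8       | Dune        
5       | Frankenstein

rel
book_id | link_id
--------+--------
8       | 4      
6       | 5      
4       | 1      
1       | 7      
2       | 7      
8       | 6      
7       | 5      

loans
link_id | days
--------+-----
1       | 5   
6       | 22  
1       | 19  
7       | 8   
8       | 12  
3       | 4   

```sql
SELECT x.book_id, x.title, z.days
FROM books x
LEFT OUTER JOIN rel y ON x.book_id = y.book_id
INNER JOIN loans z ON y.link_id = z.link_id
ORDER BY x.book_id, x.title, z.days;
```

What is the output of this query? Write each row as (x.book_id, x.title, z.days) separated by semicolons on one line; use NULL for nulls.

(2, Frankenstein, 8); (8, 1984, 22); (8, Dune, 22)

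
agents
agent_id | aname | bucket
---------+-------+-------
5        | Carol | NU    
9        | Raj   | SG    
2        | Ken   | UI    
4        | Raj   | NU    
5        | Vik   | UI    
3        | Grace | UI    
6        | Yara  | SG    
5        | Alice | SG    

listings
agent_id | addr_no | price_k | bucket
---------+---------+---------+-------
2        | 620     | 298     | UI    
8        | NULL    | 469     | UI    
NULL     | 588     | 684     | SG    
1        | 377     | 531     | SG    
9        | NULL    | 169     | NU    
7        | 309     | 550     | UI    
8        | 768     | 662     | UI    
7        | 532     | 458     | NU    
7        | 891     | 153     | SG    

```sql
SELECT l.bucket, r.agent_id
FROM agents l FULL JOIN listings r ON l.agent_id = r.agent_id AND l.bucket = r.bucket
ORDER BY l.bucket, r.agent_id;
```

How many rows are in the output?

FULL OUTER JOIN keeps every row from both sides; unmatched rows get NULL for the other side's columns.
Matching on l.agent_id = r.agent_id AND l.bucket = r.bucket. A NULL in a compared column never satisfies the condition.
Matched pairs: 1; unmatched l rows kept: 7; unmatched r rows kept: 8.
Total: 1 matched + 15 padded = 16 rows.

16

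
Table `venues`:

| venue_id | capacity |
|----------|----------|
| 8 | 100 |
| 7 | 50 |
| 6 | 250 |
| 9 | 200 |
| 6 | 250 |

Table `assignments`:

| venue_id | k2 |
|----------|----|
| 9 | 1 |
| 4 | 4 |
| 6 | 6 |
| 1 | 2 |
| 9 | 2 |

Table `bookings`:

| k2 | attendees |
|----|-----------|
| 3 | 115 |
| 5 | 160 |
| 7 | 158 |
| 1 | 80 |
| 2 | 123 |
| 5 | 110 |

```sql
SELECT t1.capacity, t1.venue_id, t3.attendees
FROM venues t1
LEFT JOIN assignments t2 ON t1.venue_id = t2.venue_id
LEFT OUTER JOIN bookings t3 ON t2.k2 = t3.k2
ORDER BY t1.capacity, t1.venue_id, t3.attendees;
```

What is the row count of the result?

6

Evaluate left to right. First `venues t1 LEFT JOIN assignments t2` on venue_id: 6 row(s).
Then LEFT JOIN `bookings t3` on k2: each of those 6 rows is kept; rows whose t2.k2 has no match in t3 get NULL for t3's columns.
Result: 6 row(s).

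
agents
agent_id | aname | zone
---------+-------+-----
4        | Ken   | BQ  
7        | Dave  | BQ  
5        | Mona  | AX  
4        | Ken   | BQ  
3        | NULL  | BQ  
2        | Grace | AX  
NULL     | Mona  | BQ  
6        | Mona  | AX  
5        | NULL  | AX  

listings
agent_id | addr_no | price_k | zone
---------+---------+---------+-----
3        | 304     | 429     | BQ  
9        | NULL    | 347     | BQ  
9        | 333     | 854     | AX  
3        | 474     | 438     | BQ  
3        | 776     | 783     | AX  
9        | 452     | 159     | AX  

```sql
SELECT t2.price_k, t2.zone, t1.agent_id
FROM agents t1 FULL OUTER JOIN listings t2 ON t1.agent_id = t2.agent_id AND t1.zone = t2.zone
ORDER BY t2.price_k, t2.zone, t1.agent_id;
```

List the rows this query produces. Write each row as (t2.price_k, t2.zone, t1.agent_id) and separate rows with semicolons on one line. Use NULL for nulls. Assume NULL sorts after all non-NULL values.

FULL OUTER JOIN keeps every row from both sides; unmatched rows get NULL for the other side's columns.
Matching on t1.agent_id = t2.agent_id AND t1.zone = t2.zone. A NULL in a compared column never satisfies the condition.
Matched pairs: 2; unmatched t1 rows kept: 8; unmatched t2 rows kept: 4.

(159, AX, NULL); (347, BQ, NULL); (429, BQ, 3); (438, BQ, 3); (783, AX, NULL); (854, AX, NULL); (NULL, NULL, 2); (NULL, NULL, 4); (NULL, NULL, 4); (NULL, NULL, 5); (NULL, NULL, 5); (NULL, NULL, 6); (NULL, NULL, 7); (NULL, NULL, NULL)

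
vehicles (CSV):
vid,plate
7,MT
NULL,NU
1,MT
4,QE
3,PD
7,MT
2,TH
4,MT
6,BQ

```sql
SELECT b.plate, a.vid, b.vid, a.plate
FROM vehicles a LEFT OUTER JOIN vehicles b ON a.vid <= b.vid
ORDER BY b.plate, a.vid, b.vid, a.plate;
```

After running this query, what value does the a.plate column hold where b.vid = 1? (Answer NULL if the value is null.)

MT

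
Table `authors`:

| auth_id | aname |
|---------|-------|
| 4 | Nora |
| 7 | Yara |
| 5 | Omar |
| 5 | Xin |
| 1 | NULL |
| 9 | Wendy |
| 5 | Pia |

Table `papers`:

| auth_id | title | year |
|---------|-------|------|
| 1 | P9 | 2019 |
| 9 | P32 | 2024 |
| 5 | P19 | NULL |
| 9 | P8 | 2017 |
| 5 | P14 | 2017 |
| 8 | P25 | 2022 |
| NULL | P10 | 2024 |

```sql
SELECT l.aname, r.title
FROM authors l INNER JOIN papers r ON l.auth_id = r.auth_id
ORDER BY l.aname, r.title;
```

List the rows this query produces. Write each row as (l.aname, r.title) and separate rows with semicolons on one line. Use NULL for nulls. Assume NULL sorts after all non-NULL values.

(Omar, P14); (Omar, P19); (Pia, P14); (Pia, P19); (Wendy, P32); (Wendy, P8); (Xin, P14); (Xin, P19); (NULL, P9)

INNER JOIN keeps only pairs where the ON condition holds.
Matching on l.auth_id = r.auth_id. A NULL in a compared column never satisfies the condition.
- l[0] auth_id=4 → no match; dropped.
- l[1] auth_id=7 → no match; dropped.
- l[2] auth_id=5 → 2 match(es) in r → 2 row(s).
- l[3] auth_id=5 → 2 match(es) in r → 2 row(s).
- l[4] auth_id=1 → 1 match(es) in r → 1 row(s).
- l[5] auth_id=9 → 2 match(es) in r → 2 row(s).
- l[6] auth_id=5 → 2 match(es) in r → 2 row(s).
After projecting and ordering:
l.aname | r.title
Omar | P14
Omar | P19
Pia | P14
Pia | P19
Wendy | P32
Wendy | P8
Xin | P14
Xin | P19
NULL | P9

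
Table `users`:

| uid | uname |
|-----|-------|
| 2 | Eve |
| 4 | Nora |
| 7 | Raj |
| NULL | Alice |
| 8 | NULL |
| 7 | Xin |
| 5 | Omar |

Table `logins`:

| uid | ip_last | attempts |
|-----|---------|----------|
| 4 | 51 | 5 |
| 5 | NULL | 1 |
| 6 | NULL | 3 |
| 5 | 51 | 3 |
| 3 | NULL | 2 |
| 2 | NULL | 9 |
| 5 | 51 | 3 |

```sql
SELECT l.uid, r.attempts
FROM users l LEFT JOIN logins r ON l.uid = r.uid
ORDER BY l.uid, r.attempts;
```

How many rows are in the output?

LEFT JOIN keeps every row from `users`; unmatched rows get NULL for `logins`'s columns.
Matching on l.uid = r.uid. A NULL in a compared column never satisfies the condition.
- uid=2: 1 matching r row(s), so 1 row(s) emitted.
- uid=4: 1 matching r row(s), so 1 row(s) emitted.
- uid=7: no r row matches, row kept with r columns NULL.
- uid=NULL: no r row matches, row kept with r columns NULL.
- uid=8: no r row matches, row kept with r columns NULL.
- uid=7: no r row matches, row kept with r columns NULL.
- uid=5: 3 matching r row(s), so 3 row(s) emitted.
Total: 5 matched + 4 padded = 9 rows.

9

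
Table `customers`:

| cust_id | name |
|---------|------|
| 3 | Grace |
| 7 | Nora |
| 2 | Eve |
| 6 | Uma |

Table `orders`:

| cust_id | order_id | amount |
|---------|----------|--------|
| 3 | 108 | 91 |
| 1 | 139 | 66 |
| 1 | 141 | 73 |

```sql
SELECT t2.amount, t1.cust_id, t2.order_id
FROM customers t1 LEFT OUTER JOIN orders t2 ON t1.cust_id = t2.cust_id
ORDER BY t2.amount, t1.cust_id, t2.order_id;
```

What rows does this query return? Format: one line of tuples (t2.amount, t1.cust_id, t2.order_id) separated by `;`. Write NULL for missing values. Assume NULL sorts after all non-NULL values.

(91, 3, 108); (NULL, 2, NULL); (NULL, 6, NULL); (NULL, 7, NULL)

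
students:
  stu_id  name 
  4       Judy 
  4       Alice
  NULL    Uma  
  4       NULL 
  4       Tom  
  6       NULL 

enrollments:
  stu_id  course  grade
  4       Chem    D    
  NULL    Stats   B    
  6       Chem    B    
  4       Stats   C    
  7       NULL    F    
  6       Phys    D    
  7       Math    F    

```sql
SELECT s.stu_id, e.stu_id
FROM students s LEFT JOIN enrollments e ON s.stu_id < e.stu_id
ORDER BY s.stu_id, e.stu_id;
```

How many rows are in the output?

19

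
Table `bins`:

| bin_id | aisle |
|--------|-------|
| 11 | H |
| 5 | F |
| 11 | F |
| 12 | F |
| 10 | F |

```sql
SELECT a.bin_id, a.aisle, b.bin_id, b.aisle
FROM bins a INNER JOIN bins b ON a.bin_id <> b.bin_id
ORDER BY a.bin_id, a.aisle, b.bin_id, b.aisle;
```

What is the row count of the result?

INNER JOIN keeps only pairs where the ON condition holds.
Matching on a.bin_id <> b.bin_id.
- a (bin_id=11) pairs with 3 row(s) of b.
- a (bin_id=5) pairs with 4 row(s) of b.
- a (bin_id=11) pairs with 3 row(s) of b.
- a (bin_id=12) pairs with 4 row(s) of b.
- a (bin_id=10) pairs with 4 row(s) of b.
Total: 18 rows.

18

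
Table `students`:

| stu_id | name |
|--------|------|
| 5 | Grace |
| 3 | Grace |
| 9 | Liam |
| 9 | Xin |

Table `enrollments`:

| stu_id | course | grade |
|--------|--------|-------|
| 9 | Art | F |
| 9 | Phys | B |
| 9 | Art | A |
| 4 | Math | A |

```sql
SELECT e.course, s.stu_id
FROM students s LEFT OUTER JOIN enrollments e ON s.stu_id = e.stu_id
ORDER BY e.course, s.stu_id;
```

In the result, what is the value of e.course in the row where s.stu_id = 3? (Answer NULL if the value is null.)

LEFT JOIN keeps every row from `students`; unmatched rows get NULL for `enrollments`'s columns.
Matching on s.stu_id = e.stu_id.
- s (stu_id=5) has no partner → padded with NULL.
- s (stu_id=3) has no partner → padded with NULL.
- s (stu_id=9) pairs with 3 row(s) of e.
- s (stu_id=9) pairs with 3 row(s) of e.

NULL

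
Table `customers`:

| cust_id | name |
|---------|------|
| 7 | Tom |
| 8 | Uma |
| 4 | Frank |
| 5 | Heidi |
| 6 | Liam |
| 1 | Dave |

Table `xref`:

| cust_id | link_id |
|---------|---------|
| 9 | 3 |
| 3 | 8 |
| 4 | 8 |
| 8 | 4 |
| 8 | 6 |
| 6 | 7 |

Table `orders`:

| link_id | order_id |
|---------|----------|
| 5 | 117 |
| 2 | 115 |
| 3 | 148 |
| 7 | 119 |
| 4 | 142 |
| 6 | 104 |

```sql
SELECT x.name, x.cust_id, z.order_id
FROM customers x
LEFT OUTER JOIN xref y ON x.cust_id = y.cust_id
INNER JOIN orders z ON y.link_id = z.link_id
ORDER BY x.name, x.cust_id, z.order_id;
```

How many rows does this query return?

3

Evaluate left to right. First `customers x LEFT JOIN xref y` on cust_id: 7 row(s).
Then INNER JOIN `orders z` on link_id: keep only rows whose y.link_id appears in z.
Result: 3 row(s).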